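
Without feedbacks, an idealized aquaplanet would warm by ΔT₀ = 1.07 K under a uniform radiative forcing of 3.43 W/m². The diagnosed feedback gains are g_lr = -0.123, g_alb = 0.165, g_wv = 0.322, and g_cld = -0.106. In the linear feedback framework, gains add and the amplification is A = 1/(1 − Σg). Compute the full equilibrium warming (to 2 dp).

Total gain g = -0.123 + 0.165 + 0.322 − 0.106 = 0.258.
Amplification A = 1/(1 − 0.258) = 1.348.
ΔT = 1.07 × 1.348 = 1.44 K.

1.44 K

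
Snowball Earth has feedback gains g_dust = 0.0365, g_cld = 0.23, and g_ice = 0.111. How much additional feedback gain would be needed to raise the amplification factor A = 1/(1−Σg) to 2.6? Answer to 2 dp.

Current total gain = 0.3775.
Target gain for A = 2.6: g* = 1 − 1/2.6 = 0.6154.
Additional gain needed = 0.6154 − 0.3775 = 0.24.

0.24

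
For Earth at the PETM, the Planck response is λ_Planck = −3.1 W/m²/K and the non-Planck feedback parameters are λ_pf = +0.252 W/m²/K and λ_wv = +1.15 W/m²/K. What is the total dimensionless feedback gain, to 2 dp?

0.45

Convert to gains: g_pf = 0.252/3.1 = 0.08129; g_wv = 1.15/3.1 = 0.371.
Total gain g = 0.45229.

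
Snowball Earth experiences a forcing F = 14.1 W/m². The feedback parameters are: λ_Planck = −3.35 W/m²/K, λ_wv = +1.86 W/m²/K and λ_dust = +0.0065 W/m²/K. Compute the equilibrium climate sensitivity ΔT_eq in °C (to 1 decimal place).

9.5 °C

Net feedback parameter λ = (−3.35) + (+1.86) + (+0.0065) = -1.4835 W/m²/K.
ΔT = −F/λ = −14.1/(-1.4835) = 9.5 °C.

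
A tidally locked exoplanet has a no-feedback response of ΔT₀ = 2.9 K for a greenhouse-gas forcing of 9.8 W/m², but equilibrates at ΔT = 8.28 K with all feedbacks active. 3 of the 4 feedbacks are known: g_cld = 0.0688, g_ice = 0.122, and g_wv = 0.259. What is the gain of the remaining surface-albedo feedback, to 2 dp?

0.20

Amplification A = ΔT/ΔT₀ = 8.28/2.9 = 2.855.
Total gain g = 1 − 1/A = 1 − 1/2.855 = 0.6497.
Known gains sum to 0.0688 + 0.122 + 0.259 = 0.4498.
g_alb = 0.6497 − 0.4498 = 0.20.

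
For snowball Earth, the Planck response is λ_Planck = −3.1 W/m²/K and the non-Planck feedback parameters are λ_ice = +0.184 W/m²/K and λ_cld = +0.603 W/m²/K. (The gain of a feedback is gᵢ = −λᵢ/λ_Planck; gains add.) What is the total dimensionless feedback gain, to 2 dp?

0.25

Convert to gains: g_ice = 0.184/3.1 = 0.05935; g_cld = 0.603/3.1 = 0.1945.
Total gain g = 0.25385.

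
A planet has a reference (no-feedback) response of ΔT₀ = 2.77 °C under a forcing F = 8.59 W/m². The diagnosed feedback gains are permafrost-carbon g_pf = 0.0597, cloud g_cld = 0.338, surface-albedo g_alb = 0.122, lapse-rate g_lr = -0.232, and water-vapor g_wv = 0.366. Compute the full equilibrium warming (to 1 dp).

Total gain g = 0.0597 + 0.338 + 0.122 − 0.232 + 0.366 = 0.6537.
Amplification A = 1/(1 − 0.6537) = 2.888.
ΔT = 2.77 × 2.888 = 8.0 °C.

8.0 °C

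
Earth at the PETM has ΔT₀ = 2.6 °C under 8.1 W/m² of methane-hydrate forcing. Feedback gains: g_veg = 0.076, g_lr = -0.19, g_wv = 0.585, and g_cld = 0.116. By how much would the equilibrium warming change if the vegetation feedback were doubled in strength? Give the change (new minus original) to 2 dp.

Original: g = 0.587, ΔT = 2.6/(1−0.587) = 6.2954 °C.
With doubled vegetation: g' = 0.663, ΔT' = 2.6/(1−0.663) = 7.7151 °C.
Change = 7.7151 − 6.2954 = 1.42 °C.

1.42 °C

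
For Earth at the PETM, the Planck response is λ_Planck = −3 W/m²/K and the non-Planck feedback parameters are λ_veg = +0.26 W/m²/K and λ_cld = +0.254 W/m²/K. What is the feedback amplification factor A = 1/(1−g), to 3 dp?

1.207

Convert to gains: g_veg = 0.26/3 = 0.08667; g_cld = 0.254/3 = 0.08467.
Total gain g = 0.17134.
A = 1/(1 − 0.17134) = 1.207.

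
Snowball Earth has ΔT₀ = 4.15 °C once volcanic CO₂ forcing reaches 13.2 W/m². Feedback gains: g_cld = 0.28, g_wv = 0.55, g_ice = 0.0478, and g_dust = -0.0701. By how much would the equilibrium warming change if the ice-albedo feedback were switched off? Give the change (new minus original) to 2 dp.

-4.30 °C

Original: g = 0.8077, ΔT = 4.15/(1−0.8077) = 21.5809 °C.
Without ice-albedo: g' = 0.7599, ΔT' = 4.15/(1−0.7599) = 17.2845 °C.
Change = 17.2845 − 21.5809 = -4.30 °C.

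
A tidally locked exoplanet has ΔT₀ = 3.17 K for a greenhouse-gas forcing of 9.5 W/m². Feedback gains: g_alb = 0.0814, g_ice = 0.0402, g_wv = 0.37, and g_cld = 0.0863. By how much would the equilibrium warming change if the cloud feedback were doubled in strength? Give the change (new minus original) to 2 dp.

1.93 K

Original: g = 0.5779, ΔT = 3.17/(1−0.5779) = 7.5101 K.
With doubled cloud: g' = 0.6642, ΔT' = 3.17/(1−0.6642) = 9.4401 K.
Change = 9.4401 − 7.5101 = 1.93 K.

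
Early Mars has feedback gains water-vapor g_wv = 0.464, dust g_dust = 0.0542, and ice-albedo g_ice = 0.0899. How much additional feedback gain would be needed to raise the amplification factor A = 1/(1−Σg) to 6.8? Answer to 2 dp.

0.24

Current total gain = 0.6081.
Target gain for A = 6.8: g* = 1 − 1/6.8 = 0.8529.
Additional gain needed = 0.8529 − 0.6081 = 0.24.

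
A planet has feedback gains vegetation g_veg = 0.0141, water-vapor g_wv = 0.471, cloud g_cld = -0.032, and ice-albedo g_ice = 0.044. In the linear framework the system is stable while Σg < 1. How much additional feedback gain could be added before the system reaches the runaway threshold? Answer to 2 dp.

0.50

Current total gain = 0.0141 + 0.471 − 0.032 + 0.044 = 0.4971.
Margin to runaway = 1 − 0.4971 = 0.50.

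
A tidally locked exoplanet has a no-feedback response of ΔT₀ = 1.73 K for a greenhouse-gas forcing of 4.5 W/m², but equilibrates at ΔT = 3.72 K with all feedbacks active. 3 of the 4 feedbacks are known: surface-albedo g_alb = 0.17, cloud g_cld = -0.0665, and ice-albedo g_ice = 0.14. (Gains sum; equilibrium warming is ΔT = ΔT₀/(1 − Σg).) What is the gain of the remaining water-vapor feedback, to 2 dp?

0.29

Amplification A = ΔT/ΔT₀ = 3.72/1.73 = 2.15.
Total gain g = 1 − 1/A = 1 − 1/2.15 = 0.5349.
Known gains sum to 0.17 − 0.0665 + 0.14 = 0.2435.
g_wv = 0.5349 − 0.2435 = 0.29.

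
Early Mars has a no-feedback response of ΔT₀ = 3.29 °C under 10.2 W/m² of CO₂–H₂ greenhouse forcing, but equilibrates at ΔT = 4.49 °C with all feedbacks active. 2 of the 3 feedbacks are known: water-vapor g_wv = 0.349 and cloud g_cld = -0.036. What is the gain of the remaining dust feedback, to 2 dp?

Amplification A = ΔT/ΔT₀ = 4.49/3.29 = 1.365.
Total gain g = 1 − 1/A = 1 − 1/1.365 = 0.2674.
Known gains sum to 0.349 − 0.036 = 0.313.
g_dust = 0.2674 − 0.313 = -0.05.

-0.05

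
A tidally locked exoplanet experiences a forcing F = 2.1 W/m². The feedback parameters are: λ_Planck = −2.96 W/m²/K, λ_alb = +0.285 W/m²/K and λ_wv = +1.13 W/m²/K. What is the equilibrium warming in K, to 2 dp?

1.36 K

Net feedback parameter λ = (−2.96) + (+0.285) + (+1.13) = -1.545 W/m²/K.
ΔT = −F/λ = −2.1/(-1.545) = 1.36 K.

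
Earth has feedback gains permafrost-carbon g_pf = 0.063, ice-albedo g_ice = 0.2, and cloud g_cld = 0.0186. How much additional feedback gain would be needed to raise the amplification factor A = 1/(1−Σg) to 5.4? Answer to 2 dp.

0.53

Current total gain = 0.2816.
Target gain for A = 5.4: g* = 1 − 1/5.4 = 0.8148.
Additional gain needed = 0.8148 − 0.2816 = 0.53.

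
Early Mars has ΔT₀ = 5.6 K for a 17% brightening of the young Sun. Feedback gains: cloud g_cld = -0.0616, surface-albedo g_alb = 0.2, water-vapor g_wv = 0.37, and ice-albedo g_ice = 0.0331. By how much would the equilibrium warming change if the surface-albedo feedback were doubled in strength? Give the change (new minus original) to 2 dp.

Original: g = 0.5415, ΔT = 5.6/(1−0.5415) = 12.2137 K.
With doubled surface-albedo: g' = 0.7415, ΔT' = 5.6/(1−0.7415) = 21.6634 K.
Change = 21.6634 − 12.2137 = 9.45 K.

9.45 K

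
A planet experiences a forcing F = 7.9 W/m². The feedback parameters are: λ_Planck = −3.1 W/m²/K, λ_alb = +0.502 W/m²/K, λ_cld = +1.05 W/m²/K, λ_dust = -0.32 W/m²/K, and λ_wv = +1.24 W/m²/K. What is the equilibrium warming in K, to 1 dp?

12.6 K

Net feedback parameter λ = (−3.1) + (+0.502) + (+1.05) + (-0.32) + (+1.24) = -0.628 W/m²/K.
ΔT = −F/λ = −7.9/(-0.628) = 12.6 K.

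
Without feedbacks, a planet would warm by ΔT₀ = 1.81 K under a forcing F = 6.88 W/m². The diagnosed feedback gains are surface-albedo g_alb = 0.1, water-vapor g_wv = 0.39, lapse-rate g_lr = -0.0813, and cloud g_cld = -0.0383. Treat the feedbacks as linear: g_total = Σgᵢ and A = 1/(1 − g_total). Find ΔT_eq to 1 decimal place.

Total gain g = 0.1 + 0.39 − 0.0813 − 0.0383 = 0.3704.
Amplification A = 1/(1 − 0.3704) = 1.588.
ΔT = 1.81 × 1.588 = 2.9 K.

2.9 K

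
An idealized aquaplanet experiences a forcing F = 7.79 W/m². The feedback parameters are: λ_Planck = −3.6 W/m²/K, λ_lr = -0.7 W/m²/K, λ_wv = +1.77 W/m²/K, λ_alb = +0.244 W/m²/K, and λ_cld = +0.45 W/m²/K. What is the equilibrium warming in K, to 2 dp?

4.24 K

Net feedback parameter λ = (−3.6) + (-0.7) + (+1.77) + (+0.244) + (+0.45) = -1.836 W/m²/K.
ΔT = −F/λ = −7.79/(-1.836) = 4.24 K.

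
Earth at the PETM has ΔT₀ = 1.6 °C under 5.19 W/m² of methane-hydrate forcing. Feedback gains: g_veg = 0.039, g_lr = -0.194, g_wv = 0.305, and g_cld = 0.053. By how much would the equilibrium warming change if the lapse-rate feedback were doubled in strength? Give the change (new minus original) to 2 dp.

-0.39 °C

Original: g = 0.203, ΔT = 1.6/(1−0.203) = 2.0075 °C.
With doubled lapse-rate: g' = 0.009, ΔT' = 1.6/(1−0.009) = 1.6145 °C.
Change = 1.6145 − 2.0075 = -0.39 °C.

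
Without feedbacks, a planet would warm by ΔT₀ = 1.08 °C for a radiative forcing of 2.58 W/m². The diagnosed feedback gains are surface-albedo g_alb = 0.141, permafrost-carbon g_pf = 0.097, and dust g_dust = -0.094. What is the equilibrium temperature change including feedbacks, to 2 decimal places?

1.26 °C

Total gain g = 0.141 + 0.097 − 0.094 = 0.144.
Amplification A = 1/(1 − 0.144) = 1.168.
ΔT = 1.08 × 1.168 = 1.26 °C.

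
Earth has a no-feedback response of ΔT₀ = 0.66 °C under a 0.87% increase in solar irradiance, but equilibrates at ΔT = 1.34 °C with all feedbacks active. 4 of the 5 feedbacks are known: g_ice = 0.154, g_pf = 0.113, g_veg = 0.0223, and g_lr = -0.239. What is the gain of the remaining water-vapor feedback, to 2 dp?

Amplification A = ΔT/ΔT₀ = 1.34/0.66 = 2.03.
Total gain g = 1 − 1/A = 1 − 1/2.03 = 0.5074.
Known gains sum to 0.154 + 0.113 + 0.0223 − 0.239 = 0.0503.
g_wv = 0.5074 − 0.0503 = 0.46.

0.46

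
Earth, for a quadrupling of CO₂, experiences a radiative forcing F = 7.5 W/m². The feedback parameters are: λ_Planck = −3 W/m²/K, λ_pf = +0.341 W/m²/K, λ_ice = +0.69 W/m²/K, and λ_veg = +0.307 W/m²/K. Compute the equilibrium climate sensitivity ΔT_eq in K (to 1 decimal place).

4.5 K

Net feedback parameter λ = (−3) + (+0.341) + (+0.69) + (+0.307) = -1.662 W/m²/K.
ΔT = −F/λ = −7.5/(-1.662) = 4.5 K.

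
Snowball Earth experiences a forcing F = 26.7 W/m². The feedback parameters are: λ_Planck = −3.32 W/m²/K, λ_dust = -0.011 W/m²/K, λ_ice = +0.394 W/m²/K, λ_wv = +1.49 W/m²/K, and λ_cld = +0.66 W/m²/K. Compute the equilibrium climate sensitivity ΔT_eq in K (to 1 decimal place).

33.9 K

Net feedback parameter λ = (−3.32) + (-0.011) + (+0.394) + (+1.49) + (+0.66) = -0.787 W/m²/K.
ΔT = −F/λ = −26.7/(-0.787) = 33.9 K.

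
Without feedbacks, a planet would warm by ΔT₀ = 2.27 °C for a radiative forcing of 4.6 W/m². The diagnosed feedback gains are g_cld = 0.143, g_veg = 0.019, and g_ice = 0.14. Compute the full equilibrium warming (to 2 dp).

3.25 °C

Total gain g = 0.143 + 0.019 + 0.14 = 0.302.
Amplification A = 1/(1 − 0.302) = 1.433.
ΔT = 2.27 × 1.433 = 3.25 °C.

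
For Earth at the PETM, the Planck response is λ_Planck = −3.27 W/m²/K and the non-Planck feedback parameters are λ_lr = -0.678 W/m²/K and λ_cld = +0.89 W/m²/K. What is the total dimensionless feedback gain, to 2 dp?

0.06

Convert to gains: g_lr = -0.678/3.27 = -0.2073; g_cld = 0.89/3.27 = 0.2722.
Total gain g = 0.0649.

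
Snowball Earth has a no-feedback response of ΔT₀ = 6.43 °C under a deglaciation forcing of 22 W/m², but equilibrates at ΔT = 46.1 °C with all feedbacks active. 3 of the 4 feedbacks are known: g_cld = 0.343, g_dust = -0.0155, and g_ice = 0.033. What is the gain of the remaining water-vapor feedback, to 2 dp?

0.50

Amplification A = ΔT/ΔT₀ = 46.1/6.43 = 7.17.
Total gain g = 1 − 1/A = 1 − 1/7.17 = 0.8605.
Known gains sum to 0.343 − 0.0155 + 0.033 = 0.3605.
g_wv = 0.8605 − 0.3605 = 0.50.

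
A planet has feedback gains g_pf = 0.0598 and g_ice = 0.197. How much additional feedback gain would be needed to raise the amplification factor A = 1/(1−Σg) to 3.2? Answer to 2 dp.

Current total gain = 0.2568.
Target gain for A = 3.2: g* = 1 − 1/3.2 = 0.6875.
Additional gain needed = 0.6875 − 0.2568 = 0.43.

0.43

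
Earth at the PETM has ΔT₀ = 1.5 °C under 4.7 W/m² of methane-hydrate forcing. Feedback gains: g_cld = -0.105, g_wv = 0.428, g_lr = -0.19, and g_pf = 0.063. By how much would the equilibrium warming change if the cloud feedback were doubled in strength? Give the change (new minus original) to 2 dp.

Original: g = 0.196, ΔT = 1.5/(1−0.196) = 1.8657 °C.
With doubled cloud: g' = 0.091, ΔT' = 1.5/(1−0.091) = 1.6502 °C.
Change = 1.6502 − 1.8657 = -0.22 °C.

-0.22 °C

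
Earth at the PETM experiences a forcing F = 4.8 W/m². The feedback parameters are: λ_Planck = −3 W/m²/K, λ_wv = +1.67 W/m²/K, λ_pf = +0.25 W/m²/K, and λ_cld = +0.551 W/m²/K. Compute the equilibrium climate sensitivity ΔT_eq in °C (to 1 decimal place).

Net feedback parameter λ = (−3) + (+1.67) + (+0.25) + (+0.551) = -0.529 W/m²/K.
ΔT = −F/λ = −4.8/(-0.529) = 9.1 °C.

9.1 °C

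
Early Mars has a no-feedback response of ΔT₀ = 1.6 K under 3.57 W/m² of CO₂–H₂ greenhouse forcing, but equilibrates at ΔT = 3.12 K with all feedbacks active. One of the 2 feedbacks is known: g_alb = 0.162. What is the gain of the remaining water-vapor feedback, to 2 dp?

Amplification A = ΔT/ΔT₀ = 3.12/1.6 = 1.95.
Total gain g = 1 − 1/A = 1 − 1/1.95 = 0.4872.
The known gain is 0.162.
g_wv = 0.4872 − 0.162 = 0.33.

0.33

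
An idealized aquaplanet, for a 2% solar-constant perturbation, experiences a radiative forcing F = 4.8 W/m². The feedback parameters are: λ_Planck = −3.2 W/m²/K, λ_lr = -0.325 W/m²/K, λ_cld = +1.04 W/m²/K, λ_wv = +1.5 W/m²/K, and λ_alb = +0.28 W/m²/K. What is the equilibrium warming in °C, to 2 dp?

6.81 °C

Net feedback parameter λ = (−3.2) + (-0.325) + (+1.04) + (+1.5) + (+0.28) = -0.705 W/m²/K.
ΔT = −F/λ = −4.8/(-0.705) = 6.81 °C.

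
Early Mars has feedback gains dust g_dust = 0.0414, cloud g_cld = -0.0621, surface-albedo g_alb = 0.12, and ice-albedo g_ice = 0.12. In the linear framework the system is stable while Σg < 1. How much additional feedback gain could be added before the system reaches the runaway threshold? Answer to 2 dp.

0.78

Current total gain = 0.0414 − 0.0621 + 0.12 + 0.12 = 0.2193.
Margin to runaway = 1 − 0.2193 = 0.78.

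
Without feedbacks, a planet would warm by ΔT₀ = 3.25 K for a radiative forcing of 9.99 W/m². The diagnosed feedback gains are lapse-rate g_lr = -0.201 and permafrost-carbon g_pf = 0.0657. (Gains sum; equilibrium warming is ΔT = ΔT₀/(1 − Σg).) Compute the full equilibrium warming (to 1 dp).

Total gain g = -0.201 + 0.0657 = -0.1353.
Amplification A = 1/(1 + 0.1353) = 0.8808.
ΔT = 3.25 × 0.8808 = 2.9 K.

2.9 K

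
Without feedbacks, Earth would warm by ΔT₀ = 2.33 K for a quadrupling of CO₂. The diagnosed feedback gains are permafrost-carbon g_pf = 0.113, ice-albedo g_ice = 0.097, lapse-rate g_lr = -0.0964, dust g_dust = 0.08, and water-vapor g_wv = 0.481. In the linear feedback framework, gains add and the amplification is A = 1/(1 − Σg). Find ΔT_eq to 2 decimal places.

7.16 K

Total gain g = 0.113 + 0.097 − 0.0964 + 0.08 + 0.481 = 0.6746.
Amplification A = 1/(1 − 0.6746) = 3.073.
ΔT = 2.33 × 3.073 = 7.16 K.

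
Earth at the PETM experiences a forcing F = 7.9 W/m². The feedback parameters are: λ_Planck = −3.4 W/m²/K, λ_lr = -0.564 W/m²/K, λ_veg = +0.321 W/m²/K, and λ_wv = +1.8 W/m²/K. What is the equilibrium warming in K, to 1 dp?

Net feedback parameter λ = (−3.4) + (-0.564) + (+0.321) + (+1.8) = -1.843 W/m²/K.
ΔT = −F/λ = −7.9/(-1.843) = 4.3 K.

4.3 K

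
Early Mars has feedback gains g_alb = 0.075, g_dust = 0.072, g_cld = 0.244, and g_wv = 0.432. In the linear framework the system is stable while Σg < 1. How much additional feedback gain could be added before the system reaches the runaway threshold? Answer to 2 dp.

Current total gain = 0.075 + 0.072 + 0.244 + 0.432 = 0.823.
Margin to runaway = 1 − 0.823 = 0.18.

0.18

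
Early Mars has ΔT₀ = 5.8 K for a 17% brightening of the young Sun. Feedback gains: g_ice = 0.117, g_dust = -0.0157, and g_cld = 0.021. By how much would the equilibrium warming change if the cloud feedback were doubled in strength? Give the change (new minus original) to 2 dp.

0.16 K

Original: g = 0.1223, ΔT = 5.8/(1−0.1223) = 6.6082 K.
With doubled cloud: g' = 0.1433, ΔT' = 5.8/(1−0.1433) = 6.7702 K.
Change = 6.7702 − 6.6082 = 0.16 K.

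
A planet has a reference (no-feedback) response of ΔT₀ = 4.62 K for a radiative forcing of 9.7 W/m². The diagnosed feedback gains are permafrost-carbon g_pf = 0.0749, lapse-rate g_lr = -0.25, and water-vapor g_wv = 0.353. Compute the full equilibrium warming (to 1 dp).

5.6 K

Total gain g = 0.0749 − 0.25 + 0.353 = 0.1779.
Amplification A = 1/(1 − 0.1779) = 1.216.
ΔT = 4.62 × 1.216 = 5.6 K.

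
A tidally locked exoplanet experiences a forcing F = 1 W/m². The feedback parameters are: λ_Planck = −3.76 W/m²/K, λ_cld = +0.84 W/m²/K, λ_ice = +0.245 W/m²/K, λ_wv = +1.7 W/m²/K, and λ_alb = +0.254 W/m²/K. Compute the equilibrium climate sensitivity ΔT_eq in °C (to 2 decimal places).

Net feedback parameter λ = (−3.76) + (+0.84) + (+0.245) + (+1.7) + (+0.254) = -0.721 W/m²/K.
ΔT = −F/λ = −1/(-0.721) = 1.39 °C.

1.39 °C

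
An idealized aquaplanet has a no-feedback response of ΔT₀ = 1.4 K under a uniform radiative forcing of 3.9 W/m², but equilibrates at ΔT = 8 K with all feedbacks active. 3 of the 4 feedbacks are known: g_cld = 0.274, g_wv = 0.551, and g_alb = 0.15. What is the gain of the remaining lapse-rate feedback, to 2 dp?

-0.15

Amplification A = ΔT/ΔT₀ = 8/1.4 = 5.714.
Total gain g = 1 − 1/A = 1 − 1/5.714 = 0.825.
Known gains sum to 0.274 + 0.551 + 0.15 = 0.975.
g_lr = 0.825 − 0.975 = -0.15.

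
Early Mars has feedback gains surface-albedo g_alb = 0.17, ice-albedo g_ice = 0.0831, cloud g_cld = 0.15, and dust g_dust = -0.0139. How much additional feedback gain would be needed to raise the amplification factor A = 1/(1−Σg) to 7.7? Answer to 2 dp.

0.48

Current total gain = 0.3892.
Target gain for A = 7.7: g* = 1 − 1/7.7 = 0.8701.
Additional gain needed = 0.8701 − 0.3892 = 0.48.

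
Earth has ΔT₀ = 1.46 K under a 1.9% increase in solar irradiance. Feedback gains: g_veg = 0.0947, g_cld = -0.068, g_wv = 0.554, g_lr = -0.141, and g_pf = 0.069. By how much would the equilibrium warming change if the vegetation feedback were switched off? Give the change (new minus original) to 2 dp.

-0.48 K

Original: g = 0.5087, ΔT = 1.46/(1−0.5087) = 2.9717 K.
Without vegetation: g' = 0.414, ΔT' = 1.46/(1−0.414) = 2.4915 K.
Change = 2.4915 − 2.9717 = -0.48 K.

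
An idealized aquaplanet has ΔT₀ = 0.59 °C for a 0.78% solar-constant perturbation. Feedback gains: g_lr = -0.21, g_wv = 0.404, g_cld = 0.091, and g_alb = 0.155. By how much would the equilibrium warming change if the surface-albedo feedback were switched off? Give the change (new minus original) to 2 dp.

Original: g = 0.44, ΔT = 0.59/(1−0.44) = 1.0536 °C.
Without surface-albedo: g' = 0.285, ΔT' = 0.59/(1−0.285) = 0.8252 °C.
Change = 0.8252 − 1.0536 = -0.23 °C.

-0.23 °C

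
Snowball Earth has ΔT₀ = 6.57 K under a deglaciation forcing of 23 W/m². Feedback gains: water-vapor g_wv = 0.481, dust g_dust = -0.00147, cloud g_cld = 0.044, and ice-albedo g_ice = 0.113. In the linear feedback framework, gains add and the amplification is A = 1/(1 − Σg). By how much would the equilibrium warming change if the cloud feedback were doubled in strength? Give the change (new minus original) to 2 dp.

Original: g = 0.63653, ΔT = 6.57/(1−0.63653) = 18.0758 K.
With doubled cloud: g' = 0.68053, ΔT' = 6.57/(1−0.68053) = 20.5653 K.
Change = 20.5653 − 18.0758 = 2.49 K.

2.49 K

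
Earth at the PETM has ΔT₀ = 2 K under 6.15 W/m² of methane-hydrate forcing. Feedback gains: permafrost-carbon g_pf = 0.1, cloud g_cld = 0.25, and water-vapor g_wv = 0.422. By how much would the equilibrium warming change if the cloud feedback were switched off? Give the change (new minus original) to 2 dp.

-4.59 K

Original: g = 0.772, ΔT = 2/(1−0.772) = 8.7719 K.
Without cloud: g' = 0.522, ΔT' = 2/(1−0.522) = 4.1841 K.
Change = 4.1841 − 8.7719 = -4.59 K.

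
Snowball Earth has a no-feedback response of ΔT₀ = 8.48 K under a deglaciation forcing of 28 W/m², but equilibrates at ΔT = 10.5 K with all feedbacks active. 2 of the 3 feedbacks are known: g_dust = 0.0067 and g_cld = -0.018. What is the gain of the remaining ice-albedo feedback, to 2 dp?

0.20

Amplification A = ΔT/ΔT₀ = 10.5/8.48 = 1.238.
Total gain g = 1 − 1/A = 1 − 1/1.238 = 0.1922.
Known gains sum to 0.0067 − 0.018 = -0.0113.
g_ice = 0.1922 + 0.0113 = 0.20.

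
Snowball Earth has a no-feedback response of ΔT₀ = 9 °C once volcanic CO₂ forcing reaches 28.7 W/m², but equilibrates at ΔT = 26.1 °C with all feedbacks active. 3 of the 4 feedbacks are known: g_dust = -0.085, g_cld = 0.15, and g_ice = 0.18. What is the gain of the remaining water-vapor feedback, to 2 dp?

0.41

Amplification A = ΔT/ΔT₀ = 26.1/9 = 2.9.
Total gain g = 1 − 1/A = 1 − 1/2.9 = 0.6552.
Known gains sum to -0.085 + 0.15 + 0.18 = 0.245.
g_wv = 0.6552 − 0.245 = 0.41.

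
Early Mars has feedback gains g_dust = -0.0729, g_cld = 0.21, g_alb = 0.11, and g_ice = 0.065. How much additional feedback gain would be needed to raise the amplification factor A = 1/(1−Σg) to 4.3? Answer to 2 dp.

0.46

Current total gain = 0.3121.
Target gain for A = 4.3: g* = 1 − 1/4.3 = 0.7674.
Additional gain needed = 0.7674 − 0.3121 = 0.46.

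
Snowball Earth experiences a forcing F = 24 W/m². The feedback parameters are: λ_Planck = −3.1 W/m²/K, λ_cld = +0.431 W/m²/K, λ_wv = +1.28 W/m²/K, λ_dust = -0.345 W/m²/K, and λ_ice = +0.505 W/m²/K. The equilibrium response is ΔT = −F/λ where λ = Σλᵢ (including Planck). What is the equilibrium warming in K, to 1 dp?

19.5 K

Net feedback parameter λ = (−3.1) + (+0.431) + (+1.28) + (-0.345) + (+0.505) = -1.229 W/m²/K.
ΔT = −F/λ = −24/(-1.229) = 19.5 K.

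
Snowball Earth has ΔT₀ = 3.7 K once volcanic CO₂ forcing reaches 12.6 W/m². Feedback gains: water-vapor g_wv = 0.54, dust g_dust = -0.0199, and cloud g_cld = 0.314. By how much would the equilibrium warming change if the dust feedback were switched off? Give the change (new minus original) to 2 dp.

3.04 K

Original: g = 0.8341, ΔT = 3.7/(1−0.8341) = 22.3026 K.
Without dust: g' = 0.854, ΔT' = 3.7/(1−0.854) = 25.3425 K.
Change = 25.3425 − 22.3026 = 3.04 K.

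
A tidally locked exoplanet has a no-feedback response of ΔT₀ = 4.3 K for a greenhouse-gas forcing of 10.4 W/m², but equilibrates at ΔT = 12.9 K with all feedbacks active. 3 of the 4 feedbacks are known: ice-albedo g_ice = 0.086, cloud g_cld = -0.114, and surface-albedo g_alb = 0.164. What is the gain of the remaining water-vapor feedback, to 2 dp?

0.53

Amplification A = ΔT/ΔT₀ = 12.9/4.3 = 3.
Total gain g = 1 − 1/A = 1 − 1/3 = 0.6667.
Known gains sum to 0.086 − 0.114 + 0.164 = 0.136.
g_wv = 0.6667 − 0.136 = 0.53.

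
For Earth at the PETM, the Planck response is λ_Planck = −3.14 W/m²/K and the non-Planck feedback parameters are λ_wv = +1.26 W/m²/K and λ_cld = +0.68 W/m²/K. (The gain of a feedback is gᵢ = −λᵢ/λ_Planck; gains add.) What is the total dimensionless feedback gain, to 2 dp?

Convert to gains: g_wv = 1.26/3.14 = 0.4013; g_cld = 0.68/3.14 = 0.2166.
Total gain g = 0.6179.

0.62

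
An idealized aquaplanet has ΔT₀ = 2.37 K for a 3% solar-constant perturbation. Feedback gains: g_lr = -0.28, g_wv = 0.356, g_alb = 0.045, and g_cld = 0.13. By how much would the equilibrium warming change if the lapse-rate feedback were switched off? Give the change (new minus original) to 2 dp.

1.89 K

Original: g = 0.251, ΔT = 2.37/(1−0.251) = 3.1642 K.
Without lapse-rate: g' = 0.531, ΔT' = 2.37/(1−0.531) = 5.0533 K.
Change = 5.0533 − 3.1642 = 1.89 K.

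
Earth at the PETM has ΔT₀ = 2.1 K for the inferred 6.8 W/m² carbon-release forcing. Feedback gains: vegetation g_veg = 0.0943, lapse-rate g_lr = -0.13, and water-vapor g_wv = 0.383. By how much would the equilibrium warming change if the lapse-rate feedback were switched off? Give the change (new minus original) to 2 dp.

Original: g = 0.3473, ΔT = 2.1/(1−0.3473) = 3.2174 K.
Without lapse-rate: g' = 0.4773, ΔT' = 2.1/(1−0.4773) = 4.0176 K.
Change = 4.0176 − 3.2174 = 0.80 K.

0.80 K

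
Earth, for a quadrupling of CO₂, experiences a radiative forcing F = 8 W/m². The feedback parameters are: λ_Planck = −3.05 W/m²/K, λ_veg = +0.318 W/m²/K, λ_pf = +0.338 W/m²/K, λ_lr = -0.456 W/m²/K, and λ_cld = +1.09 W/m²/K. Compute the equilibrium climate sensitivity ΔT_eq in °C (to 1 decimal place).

Net feedback parameter λ = (−3.05) + (+0.318) + (+0.338) + (-0.456) + (+1.09) = -1.76 W/m²/K.
ΔT = −F/λ = −8/(-1.76) = 4.5 °C.

4.5 °C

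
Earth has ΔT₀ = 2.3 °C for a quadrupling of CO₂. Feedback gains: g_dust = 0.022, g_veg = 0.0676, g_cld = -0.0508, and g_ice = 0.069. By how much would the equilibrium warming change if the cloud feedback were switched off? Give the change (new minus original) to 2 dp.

0.16 °C

Original: g = 0.1078, ΔT = 2.3/(1−0.1078) = 2.5779 °C.
Without cloud: g' = 0.1586, ΔT' = 2.3/(1−0.1586) = 2.7335 °C.
Change = 2.7335 − 2.5779 = 0.16 °C.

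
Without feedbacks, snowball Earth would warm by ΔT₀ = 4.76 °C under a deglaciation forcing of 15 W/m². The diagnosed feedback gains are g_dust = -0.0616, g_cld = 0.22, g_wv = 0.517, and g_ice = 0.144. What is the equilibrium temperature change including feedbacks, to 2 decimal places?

26.36 °C

Total gain g = -0.0616 + 0.22 + 0.517 + 0.144 = 0.8194.
Amplification A = 1/(1 − 0.8194) = 5.537.
ΔT = 4.76 × 5.537 = 26.36 °C.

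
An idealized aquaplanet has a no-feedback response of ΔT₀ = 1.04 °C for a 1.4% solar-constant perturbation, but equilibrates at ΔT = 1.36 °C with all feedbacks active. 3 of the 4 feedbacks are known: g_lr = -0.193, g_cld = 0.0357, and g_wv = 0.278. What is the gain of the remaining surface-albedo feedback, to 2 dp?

0.11

Amplification A = ΔT/ΔT₀ = 1.36/1.04 = 1.308.
Total gain g = 1 − 1/A = 1 − 1/1.308 = 0.2355.
Known gains sum to -0.193 + 0.0357 + 0.278 = 0.1207.
g_alb = 0.2355 − 0.1207 = 0.11.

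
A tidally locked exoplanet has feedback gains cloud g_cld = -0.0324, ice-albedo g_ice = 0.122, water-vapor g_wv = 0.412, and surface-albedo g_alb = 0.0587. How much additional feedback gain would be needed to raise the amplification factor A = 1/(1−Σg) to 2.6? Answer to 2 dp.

Current total gain = 0.5603.
Target gain for A = 2.6: g* = 1 − 1/2.6 = 0.6154.
Additional gain needed = 0.6154 − 0.5603 = 0.06.

0.06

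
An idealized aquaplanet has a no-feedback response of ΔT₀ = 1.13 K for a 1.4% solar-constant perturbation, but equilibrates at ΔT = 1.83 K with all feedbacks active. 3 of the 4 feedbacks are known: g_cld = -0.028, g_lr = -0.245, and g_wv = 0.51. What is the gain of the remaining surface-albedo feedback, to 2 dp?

0.15

Amplification A = ΔT/ΔT₀ = 1.83/1.13 = 1.619.
Total gain g = 1 − 1/A = 1 − 1/1.619 = 0.3823.
Known gains sum to -0.028 − 0.245 + 0.51 = 0.237.
g_alb = 0.3823 − 0.237 = 0.15.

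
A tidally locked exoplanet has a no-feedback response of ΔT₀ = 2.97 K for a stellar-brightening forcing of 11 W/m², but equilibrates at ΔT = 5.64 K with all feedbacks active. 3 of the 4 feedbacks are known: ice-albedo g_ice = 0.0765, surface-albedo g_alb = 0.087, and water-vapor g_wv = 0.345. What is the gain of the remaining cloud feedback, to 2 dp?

-0.04

Amplification A = ΔT/ΔT₀ = 5.64/2.97 = 1.899.
Total gain g = 1 − 1/A = 1 − 1/1.899 = 0.4734.
Known gains sum to 0.0765 + 0.087 + 0.345 = 0.5085.
g_cld = 0.4734 − 0.5085 = -0.04.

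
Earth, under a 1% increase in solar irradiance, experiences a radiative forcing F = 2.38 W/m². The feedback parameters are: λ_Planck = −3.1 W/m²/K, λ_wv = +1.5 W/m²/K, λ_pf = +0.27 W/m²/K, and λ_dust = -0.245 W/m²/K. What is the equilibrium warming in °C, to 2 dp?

1.51 °C

Net feedback parameter λ = (−3.1) + (+1.5) + (+0.27) + (-0.245) = -1.575 W/m²/K.
ΔT = −F/λ = −2.38/(-1.575) = 1.51 °C.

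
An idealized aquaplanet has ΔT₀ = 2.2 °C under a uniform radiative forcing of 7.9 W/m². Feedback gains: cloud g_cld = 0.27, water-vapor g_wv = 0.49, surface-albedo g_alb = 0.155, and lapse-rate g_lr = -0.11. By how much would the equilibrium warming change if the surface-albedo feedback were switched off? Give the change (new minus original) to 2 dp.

Original: g = 0.805, ΔT = 2.2/(1−0.805) = 11.2821 °C.
Without surface-albedo: g' = 0.65, ΔT' = 2.2/(1−0.65) = 6.2857 °C.
Change = 6.2857 − 11.2821 = -5.00 °C.

-5.00 °C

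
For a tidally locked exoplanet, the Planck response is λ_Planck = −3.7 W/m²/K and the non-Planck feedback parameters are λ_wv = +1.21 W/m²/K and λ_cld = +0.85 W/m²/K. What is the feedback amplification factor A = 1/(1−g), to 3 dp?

2.256

Convert to gains: g_wv = 1.21/3.7 = 0.327; g_cld = 0.85/3.7 = 0.2297.
Total gain g = 0.5567.
A = 1/(1 − 0.5567) = 2.256.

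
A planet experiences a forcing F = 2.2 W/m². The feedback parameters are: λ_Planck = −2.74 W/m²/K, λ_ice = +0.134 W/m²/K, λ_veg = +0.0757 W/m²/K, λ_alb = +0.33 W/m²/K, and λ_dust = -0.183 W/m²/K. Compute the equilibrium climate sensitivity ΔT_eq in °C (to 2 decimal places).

Net feedback parameter λ = (−2.74) + (+0.134) + (+0.0757) + (+0.33) + (-0.183) = -2.3833 W/m²/K.
ΔT = −F/λ = −2.2/(-2.3833) = 0.92 °C.

0.92 °C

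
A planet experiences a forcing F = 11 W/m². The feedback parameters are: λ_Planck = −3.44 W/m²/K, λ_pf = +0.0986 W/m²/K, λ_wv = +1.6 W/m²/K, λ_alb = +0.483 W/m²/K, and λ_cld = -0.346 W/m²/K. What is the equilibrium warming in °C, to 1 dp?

6.9 °C

Net feedback parameter λ = (−3.44) + (+0.0986) + (+1.6) + (+0.483) + (-0.346) = -1.6044 W/m²/K.
ΔT = −F/λ = −11/(-1.6044) = 6.9 °C.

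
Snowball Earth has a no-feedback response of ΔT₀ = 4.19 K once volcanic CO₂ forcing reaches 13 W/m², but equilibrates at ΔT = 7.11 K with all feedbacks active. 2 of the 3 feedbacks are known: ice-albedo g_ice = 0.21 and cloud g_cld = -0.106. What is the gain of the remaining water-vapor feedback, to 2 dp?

Amplification A = ΔT/ΔT₀ = 7.11/4.19 = 1.697.
Total gain g = 1 − 1/A = 1 − 1/1.697 = 0.4107.
Known gains sum to 0.21 − 0.106 = 0.104.
g_wv = 0.4107 − 0.104 = 0.31.

0.31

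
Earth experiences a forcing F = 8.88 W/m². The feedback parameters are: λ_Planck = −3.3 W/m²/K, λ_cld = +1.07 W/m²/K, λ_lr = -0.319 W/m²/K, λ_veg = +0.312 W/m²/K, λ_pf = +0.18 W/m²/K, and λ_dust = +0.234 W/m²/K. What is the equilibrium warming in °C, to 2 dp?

4.87 °C

Net feedback parameter λ = (−3.3) + (+1.07) + (-0.319) + (+0.312) + (+0.18) + (+0.234) = -1.823 W/m²/K.
ΔT = −F/λ = −8.88/(-1.823) = 4.87 °C.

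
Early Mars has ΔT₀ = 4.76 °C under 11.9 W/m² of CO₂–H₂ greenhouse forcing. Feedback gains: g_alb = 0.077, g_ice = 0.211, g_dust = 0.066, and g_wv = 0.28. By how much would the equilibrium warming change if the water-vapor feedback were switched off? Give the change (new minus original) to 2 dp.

-5.64 °C

Original: g = 0.634, ΔT = 4.76/(1−0.634) = 13.0055 °C.
Without water-vapor: g' = 0.354, ΔT' = 4.76/(1−0.354) = 7.3684 °C.
Change = 7.3684 − 13.0055 = -5.64 °C.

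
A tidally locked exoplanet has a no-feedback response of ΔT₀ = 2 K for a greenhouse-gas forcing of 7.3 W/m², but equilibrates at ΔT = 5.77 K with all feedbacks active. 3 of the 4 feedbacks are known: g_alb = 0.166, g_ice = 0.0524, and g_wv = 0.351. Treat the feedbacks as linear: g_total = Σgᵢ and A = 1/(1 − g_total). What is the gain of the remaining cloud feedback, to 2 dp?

Amplification A = ΔT/ΔT₀ = 5.77/2 = 2.885.
Total gain g = 1 − 1/A = 1 − 1/2.885 = 0.6534.
Known gains sum to 0.166 + 0.0524 + 0.351 = 0.5694.
g_cld = 0.6534 − 0.5694 = 0.08.

0.08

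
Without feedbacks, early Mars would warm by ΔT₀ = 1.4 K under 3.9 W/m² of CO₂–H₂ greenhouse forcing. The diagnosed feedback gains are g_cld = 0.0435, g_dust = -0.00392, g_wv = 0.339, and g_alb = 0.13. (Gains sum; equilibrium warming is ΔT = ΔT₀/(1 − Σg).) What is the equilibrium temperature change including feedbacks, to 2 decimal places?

Total gain g = 0.0435 − 0.00392 + 0.339 + 0.13 = 0.50858.
Amplification A = 1/(1 − 0.50858) = 2.035.
ΔT = 1.4 × 2.035 = 2.85 K.

2.85 K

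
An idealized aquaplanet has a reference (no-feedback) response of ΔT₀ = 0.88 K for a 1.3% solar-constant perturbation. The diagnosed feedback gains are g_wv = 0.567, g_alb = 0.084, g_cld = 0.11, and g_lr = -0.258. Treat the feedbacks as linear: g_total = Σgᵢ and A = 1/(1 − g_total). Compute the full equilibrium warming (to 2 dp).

1.77 K

Total gain g = 0.567 + 0.084 + 0.11 − 0.258 = 0.503.
Amplification A = 1/(1 − 0.503) = 2.012.
ΔT = 0.88 × 2.012 = 1.77 K.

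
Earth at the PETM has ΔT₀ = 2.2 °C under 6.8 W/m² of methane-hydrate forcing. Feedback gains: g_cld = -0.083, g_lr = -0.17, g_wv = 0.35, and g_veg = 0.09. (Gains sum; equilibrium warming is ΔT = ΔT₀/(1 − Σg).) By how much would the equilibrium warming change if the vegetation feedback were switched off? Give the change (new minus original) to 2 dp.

-0.27 °C

Original: g = 0.187, ΔT = 2.2/(1−0.187) = 2.7060 °C.
Without vegetation: g' = 0.097, ΔT' = 2.2/(1−0.097) = 2.4363 °C.
Change = 2.4363 − 2.7060 = -0.27 °C.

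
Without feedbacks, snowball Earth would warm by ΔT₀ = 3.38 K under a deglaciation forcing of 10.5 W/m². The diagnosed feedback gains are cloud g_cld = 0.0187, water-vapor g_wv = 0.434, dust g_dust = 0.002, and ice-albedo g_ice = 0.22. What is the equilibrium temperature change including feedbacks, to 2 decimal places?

Total gain g = 0.0187 + 0.434 + 0.002 + 0.22 = 0.6747.
Amplification A = 1/(1 − 0.6747) = 3.074.
ΔT = 3.38 × 3.074 = 10.39 K.

10.39 K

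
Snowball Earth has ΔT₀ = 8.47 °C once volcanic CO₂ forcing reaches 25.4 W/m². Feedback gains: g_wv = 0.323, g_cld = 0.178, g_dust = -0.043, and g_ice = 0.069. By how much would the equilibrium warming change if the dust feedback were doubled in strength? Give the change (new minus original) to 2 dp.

-1.49 °C

Original: g = 0.527, ΔT = 8.47/(1−0.527) = 17.9070 °C.
With doubled dust: g' = 0.484, ΔT' = 8.47/(1−0.484) = 16.4147 °C.
Change = 16.4147 − 17.9070 = -1.49 °C.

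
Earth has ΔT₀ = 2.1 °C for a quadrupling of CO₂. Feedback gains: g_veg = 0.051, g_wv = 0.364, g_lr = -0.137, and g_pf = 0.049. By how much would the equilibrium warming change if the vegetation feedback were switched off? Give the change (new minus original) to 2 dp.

Original: g = 0.327, ΔT = 2.1/(1−0.327) = 3.1204 °C.
Without vegetation: g' = 0.276, ΔT' = 2.1/(1−0.276) = 2.9006 °C.
Change = 2.9006 − 3.1204 = -0.22 °C.

-0.22 °C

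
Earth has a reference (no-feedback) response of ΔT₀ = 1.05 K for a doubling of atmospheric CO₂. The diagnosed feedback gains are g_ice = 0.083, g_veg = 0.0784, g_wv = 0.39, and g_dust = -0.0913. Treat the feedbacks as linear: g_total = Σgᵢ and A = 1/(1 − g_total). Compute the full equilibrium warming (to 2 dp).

1.94 K

Total gain g = 0.083 + 0.0784 + 0.39 − 0.0913 = 0.4601.
Amplification A = 1/(1 − 0.4601) = 1.852.
ΔT = 1.05 × 1.852 = 1.94 K.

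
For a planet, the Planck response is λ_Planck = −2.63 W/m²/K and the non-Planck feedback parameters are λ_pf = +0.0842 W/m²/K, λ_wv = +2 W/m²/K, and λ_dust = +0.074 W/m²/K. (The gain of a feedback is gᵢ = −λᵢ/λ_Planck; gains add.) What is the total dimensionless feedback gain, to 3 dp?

0.821

Convert to gains: g_pf = 0.0842/2.63 = 0.03202; g_wv = 2/2.63 = 0.7605; g_dust = 0.074/2.63 = 0.02814.
Total gain g = 0.82066.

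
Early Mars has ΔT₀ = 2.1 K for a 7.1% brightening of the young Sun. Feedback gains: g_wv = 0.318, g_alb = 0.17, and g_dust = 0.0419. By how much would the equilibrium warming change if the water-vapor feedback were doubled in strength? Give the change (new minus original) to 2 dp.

9.34 K

Original: g = 0.5299, ΔT = 2.1/(1−0.5299) = 4.4671 K.
With doubled water-vapor: g' = 0.8479, ΔT' = 2.1/(1−0.8479) = 13.8067 K.
Change = 13.8067 − 4.4671 = 9.34 K.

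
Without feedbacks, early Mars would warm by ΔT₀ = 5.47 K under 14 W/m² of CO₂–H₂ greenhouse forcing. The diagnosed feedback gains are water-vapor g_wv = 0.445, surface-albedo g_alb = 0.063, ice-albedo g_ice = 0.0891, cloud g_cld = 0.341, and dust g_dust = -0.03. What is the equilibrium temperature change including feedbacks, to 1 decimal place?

Total gain g = 0.445 + 0.063 + 0.0891 + 0.341 − 0.03 = 0.9081.
Amplification A = 1/(1 − 0.9081) = 10.88.
ΔT = 5.47 × 10.88 = 59.5 K.

59.5 K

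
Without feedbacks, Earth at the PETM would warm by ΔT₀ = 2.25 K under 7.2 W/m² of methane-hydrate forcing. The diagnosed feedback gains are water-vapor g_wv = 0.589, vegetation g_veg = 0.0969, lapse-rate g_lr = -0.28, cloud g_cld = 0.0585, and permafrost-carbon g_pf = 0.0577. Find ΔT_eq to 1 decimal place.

Total gain g = 0.589 + 0.0969 − 0.28 + 0.0585 + 0.0577 = 0.5221.
Amplification A = 1/(1 − 0.5221) = 2.092.
ΔT = 2.25 × 2.092 = 4.7 K.

4.7 K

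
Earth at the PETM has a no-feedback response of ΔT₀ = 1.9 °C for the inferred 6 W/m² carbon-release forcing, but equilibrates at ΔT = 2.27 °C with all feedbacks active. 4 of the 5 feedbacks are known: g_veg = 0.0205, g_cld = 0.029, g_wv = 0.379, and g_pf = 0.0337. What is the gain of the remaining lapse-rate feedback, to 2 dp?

Amplification A = ΔT/ΔT₀ = 2.27/1.9 = 1.195.
Total gain g = 1 − 1/A = 1 − 1/1.195 = 0.1632.
Known gains sum to 0.0205 + 0.029 + 0.379 + 0.0337 = 0.4622.
g_lr = 0.1632 − 0.4622 = -0.30.

-0.30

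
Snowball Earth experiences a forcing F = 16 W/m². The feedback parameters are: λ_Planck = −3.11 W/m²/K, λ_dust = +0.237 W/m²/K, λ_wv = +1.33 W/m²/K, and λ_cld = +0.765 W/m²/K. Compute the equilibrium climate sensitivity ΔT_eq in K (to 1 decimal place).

20.6 K

Net feedback parameter λ = (−3.11) + (+0.237) + (+1.33) + (+0.765) = -0.778 W/m²/K.
ΔT = −F/λ = −16/(-0.778) = 20.6 K.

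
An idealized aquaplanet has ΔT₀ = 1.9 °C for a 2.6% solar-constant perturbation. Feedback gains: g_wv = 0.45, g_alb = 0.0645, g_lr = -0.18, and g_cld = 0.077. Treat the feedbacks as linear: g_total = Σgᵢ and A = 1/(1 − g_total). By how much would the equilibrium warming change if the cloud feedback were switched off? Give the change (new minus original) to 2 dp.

Original: g = 0.4115, ΔT = 1.9/(1−0.4115) = 3.2285 °C.
Without cloud: g' = 0.3345, ΔT' = 1.9/(1−0.3345) = 2.8550 °C.
Change = 2.8550 − 3.2285 = -0.37 °C.

-0.37 °C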